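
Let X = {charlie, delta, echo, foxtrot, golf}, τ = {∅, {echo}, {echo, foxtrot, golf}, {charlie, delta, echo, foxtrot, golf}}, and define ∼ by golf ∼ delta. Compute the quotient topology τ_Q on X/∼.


X/∼ = {[charlie], [delta=golf], [echo], [foxtrot]}; |τ_Q| = 3.

Equivalence classes: [charlie], [delta=golf], [echo], [foxtrot].
Quotient map π: X → X/∼ sends charlie ↦ [charlie], delta ↦ [delta=golf], echo ↦ [echo], foxtrot ↦ [foxtrot], golf ↦ [delta=golf].
For each subset V ⊆ X/∼, compute π^{-1}(V) ⊆ X and check whether π^{-1}(V) ∈ τ. V is open in τ_Q iff π^{-1}(V) ∈ τ.
  V = {}: π^{-1}(V) = ∅ ∈ τ ✓.
  V = {[charlie]}: π^{-1}(V) = {charlie} ∉ τ ✗.
  V = {[delta=golf]}: π^{-1}(V) = {delta, golf} ∉ τ ✗.
  V = {[charlie], [delta=golf]}: π^{-1}(V) = {charlie, delta, golf} ∉ τ ✗.
  V = {[echo]}: π^{-1}(V) = {echo} ∈ τ ✓.
  V = {[charlie], [echo]}: π^{-1}(V) = {charlie, echo} ∉ τ ✗.
  V = {[delta=golf], [echo]}: π^{-1}(V) = {delta, echo, golf} ∉ τ ✗.
  V = {[charlie], [delta=golf], [echo]}: π^{-1}(V) = {charlie, delta, echo, golf} ∉ τ ✗.
  V = {[foxtrot]}: π^{-1}(V) = {foxtrot} ∉ τ ✗.
  V = {[charlie], [foxtrot]}: π^{-1}(V) = {charlie, foxtrot} ∉ τ ✗.
  V = {[delta=golf], [foxtrot]}: π^{-1}(V) = {delta, foxtrot, golf} ∉ τ ✗.
  V = {[charlie], [delta=golf], [foxtrot]}: π^{-1}(V) = {charlie, delta, foxtrot, golf} ∉ τ ✗.
  V = {[echo], [foxtrot]}: π^{-1}(V) = {echo, foxtrot} ∉ τ ✗.
  V = {[charlie], [echo], [foxtrot]}: π^{-1}(V) = {charlie, echo, foxtrot} ∉ τ ✗.
  V = {[delta=golf], [echo], [foxtrot]}: π^{-1}(V) = {delta, echo, foxtrot, golf} ∉ τ ✗.
  V = {[charlie], [delta=golf], [echo], [foxtrot]}: π^{-1}(V) = {charlie, delta, echo, foxtrot, golf} ∈ τ ✓.
Open sets in the quotient: τ_Q = {{}, {[echo]}, {[charlie], [delta=golf], [echo], [foxtrot]}} (3 elements).


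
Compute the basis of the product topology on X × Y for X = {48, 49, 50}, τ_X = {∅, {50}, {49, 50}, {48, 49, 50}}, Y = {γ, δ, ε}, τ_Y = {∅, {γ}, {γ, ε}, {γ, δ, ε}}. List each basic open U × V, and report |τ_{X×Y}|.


Basis B = {∅ × ∅, {50} × {γ}, {49, 50} × {γ}, {50} × {γ, ε}, {48, 49, 50} × {γ}, {50} × {γ, δ, ε}, {49, 50} × {γ, ε}, {48, 49, 50} × {γ, ε}, {49, 50} × {γ, δ, ε}, {48, 49, 50} × {γ, δ, ε}}; |τ_{X×Y}| = 20.

Enumerate products U × V with U ∈ τ_X, V ∈ τ_Y (deduplicated):
  ∅ × ∅ = {} (∅)
  {50} × {γ} = {(50,γ)}
  {49, 50} × {γ} = {(49,γ), (50,γ)}
  {50} × {γ, ε} = {(50,γ), (50,ε)}
  {48, 49, 50} × {γ} = {(48,γ), (49,γ), (50,γ)}
  {50} × {γ, δ, ε} = {(50,γ), (50,δ), (50,ε)}
  {49, 50} × {γ, ε} = {(49,γ), (49,ε), (50,γ), (50,ε)}
  {48, 49, 50} × {γ, ε} = {(48,γ), (48,ε), (49,γ), (49,ε), (50,γ), (50,ε)}
  {49, 50} × {γ, δ, ε} = {(49,γ), (49,δ), (49,ε), (50,γ), (50,δ), (50,ε)}
  {48, 49, 50} × {γ, δ, ε} = {(48,γ), (48,δ), (48,ε), (49,γ), (49,δ), (49,ε), (50,γ), (50,δ), (50,ε)}
These 10 distinct sets form the basis B.
Close under arbitrary unions to get τ_{X×Y}; counting gives |τ_{X×Y}| = 20.


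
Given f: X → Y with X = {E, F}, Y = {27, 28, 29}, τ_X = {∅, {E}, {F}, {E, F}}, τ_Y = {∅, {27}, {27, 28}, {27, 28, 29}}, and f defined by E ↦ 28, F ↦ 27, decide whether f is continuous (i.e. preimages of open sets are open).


f IS continuous.

Compute f^{-1}(U) for each U ∈ τ_Y:
  U = ∅: f^{-1}(U) = ∅ ∈ τ_X ✓.
  U = {27}: f^{-1}(U) = {F} ∈ τ_X ✓.
  U = {27, 28}: f^{-1}(U) = {E, F} ∈ τ_X ✓.
  U = {27, 28, 29}: f^{-1}(U) = {E, F} ∈ τ_X ✓.
Every preimage lies in τ_X, so f IS continuous.


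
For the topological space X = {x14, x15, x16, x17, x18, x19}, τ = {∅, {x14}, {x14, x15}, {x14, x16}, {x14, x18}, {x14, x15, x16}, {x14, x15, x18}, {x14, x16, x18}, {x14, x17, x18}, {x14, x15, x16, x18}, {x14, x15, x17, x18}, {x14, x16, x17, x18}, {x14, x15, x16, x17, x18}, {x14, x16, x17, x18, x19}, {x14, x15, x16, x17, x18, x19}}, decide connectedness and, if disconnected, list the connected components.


(X, τ) is connected.

Find clopen sets (U ∈ τ with X ∖ U ∈ τ):
  U = ∅, X ∖ U = {x14, x15, x16, x17, x18, x19} — both open, so U is clopen.
  U = {x14, x15, x16, x17, x18, x19}, X ∖ U = ∅ — both open, so U is clopen.
Only trivial clopens (∅ and X) exist, so (X, τ) is connected.
Compute connected components by grouping points that agree on all clopens:
  component: {x14, x15, x16, x17, x18, x19}


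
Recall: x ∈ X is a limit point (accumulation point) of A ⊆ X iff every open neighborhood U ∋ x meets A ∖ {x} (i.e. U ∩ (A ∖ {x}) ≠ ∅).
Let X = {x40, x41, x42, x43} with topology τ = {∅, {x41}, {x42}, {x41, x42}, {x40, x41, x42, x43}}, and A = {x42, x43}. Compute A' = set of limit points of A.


A' = {x40, x43}

For each x ∈ X, list the open sets U ∈ τ with x ∈ U, then check whether U ∩ (A ∖ {x}) ≠ ∅ for every such U.
  x = x40: opens ∋ x are {x40, x41, x42, x43}; each meets A ∖ {x40}, so x IS a limit point.
  x = x41: open {x41} ∋ x has {x41} ∩ (A ∖ {x41}) = ∅, so x is NOT a limit point.
  x = x42: open {x42} ∋ x has {x42} ∩ (A ∖ {x42}) = ∅, so x is NOT a limit point.
  x = x43: opens ∋ x are {x40, x41, x42, x43}; each meets A ∖ {x43}, so x IS a limit point.
Collecting: A' = {x40, x43}.


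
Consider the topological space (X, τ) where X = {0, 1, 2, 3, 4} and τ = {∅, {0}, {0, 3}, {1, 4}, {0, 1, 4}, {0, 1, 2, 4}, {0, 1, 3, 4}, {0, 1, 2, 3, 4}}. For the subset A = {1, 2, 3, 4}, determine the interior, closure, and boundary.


int(A) = {1, 4}, cl(A) = {1, 2, 3, 4}, ∂A = {2, 3}.

Closed sets in (X, τ) are complements of opens:
  closed(X, τ) = {∅, {2}, {3}, {2, 3}, {0, 2, 3}, {1, 2, 4}, {1, 2, 3, 4}, {0, 1, 2, 3, 4}}.
int(A) = ⋃ {U ∈ τ : U ⊆ A}. Opens contained in A: ∅, {1, 4}.
Taking the union of these: int(A) = {1, 4}.
cl(A) = ⋂ {C closed : A ⊆ C}. Closed sets containing A: {1, 2, 3, 4}, {0, 1, 2, 3, 4}.
Intersecting these: cl(A) = {1, 2, 3, 4}.
∂A = cl(A) ∖ int(A) = {1, 2, 3, 4} ∖ {1, 4} = {2, 3}.


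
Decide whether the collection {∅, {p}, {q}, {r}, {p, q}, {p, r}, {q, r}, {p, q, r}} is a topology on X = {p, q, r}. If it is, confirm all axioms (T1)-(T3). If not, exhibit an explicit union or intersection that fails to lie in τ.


τ IS a topology on X.

Axiom (T1): ∅ ∈ τ? Yes; X ∈ τ? Yes.
Axiom (T2/T3): check pairwise unions and intersections of members of τ.
All pairwise intersections and unions checked — each lies in τ. Therefore τ satisfies (T1), (T2), (T3): it IS a topology on X.


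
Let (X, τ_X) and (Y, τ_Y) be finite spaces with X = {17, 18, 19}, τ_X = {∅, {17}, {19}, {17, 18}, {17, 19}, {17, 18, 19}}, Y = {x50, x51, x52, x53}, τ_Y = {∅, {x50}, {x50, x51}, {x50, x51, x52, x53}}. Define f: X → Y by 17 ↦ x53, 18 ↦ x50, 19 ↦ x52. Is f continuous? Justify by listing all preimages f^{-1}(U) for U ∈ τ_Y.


f is NOT continuous.

Compute f^{-1}(U) for each U ∈ τ_Y:
  U = ∅: f^{-1}(U) = ∅ ∈ τ_X ✓.
  U = {x50}: f^{-1}(U) = {18} ∉ τ_X ✗.
  U = {x50, x51}: f^{-1}(U) = {18} ∉ τ_X ✗.
  U = {x50, x51, x52, x53}: f^{-1}(U) = {17, 18, 19} ∈ τ_X ✓.
Found U = {x50} with f^{-1}(U) = {18} not in τ_X. Therefore f is NOT continuous.


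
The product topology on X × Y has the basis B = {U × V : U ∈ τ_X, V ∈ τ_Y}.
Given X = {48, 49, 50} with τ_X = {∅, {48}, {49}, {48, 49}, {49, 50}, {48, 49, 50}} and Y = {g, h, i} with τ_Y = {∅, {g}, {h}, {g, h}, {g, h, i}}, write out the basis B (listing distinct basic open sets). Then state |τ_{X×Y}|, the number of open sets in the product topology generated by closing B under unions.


Basis B = {∅ × ∅, {48} × {g}, {48} × {h}, {49} × {g}, {49} × {h}, {48} × {g, h}, {48, 49} × {g}, {48, 49} × {h}, {49} × {g, h}, {49, 50} × {g}, {49, 50} × {h}, {48} × {g, h, i}, {48, 49, 50} × {g}, {48, 49, 50} × {h}, {49} × {g, h, i}, {48, 49} × {g, h}, {49, 50} × {g, h}, {48, 49} × {g, h, i}, {48, 49, 50} × {g, h}, {49, 50} × {g, h, i}, {48, 49, 50} × {g, h, i}}; |τ_{X×Y}| = 70.

Enumerate products U × V with U ∈ τ_X, V ∈ τ_Y (deduplicated):
  ∅ × ∅ = {} (∅)
  {48} × {g} = {(48,g)}
  {48} × {h} = {(48,h)}
  {49} × {g} = {(49,g)}
  {49} × {h} = {(49,h)}
  {48} × {g, h} = {(48,g), (48,h)}
  {48, 49} × {g} = {(48,g), (49,g)}
  {48, 49} × {h} = {(48,h), (49,h)}
  {49} × {g, h} = {(49,g), (49,h)}
  {49, 50} × {g} = {(49,g), (50,g)}
  {49, 50} × {h} = {(49,h), (50,h)}
  {48} × {g, h, i} = {(48,g), (48,h), (48,i)}
  {48, 49, 50} × {g} = {(48,g), (49,g), (50,g)}
  {48, 49, 50} × {h} = {(48,h), (49,h), (50,h)}
  {49} × {g, h, i} = {(49,g), (49,h), (49,i)}
  {48, 49} × {g, h} = {(48,g), (48,h), (49,g), (49,h)}
  {49, 50} × {g, h} = {(49,g), (49,h), (50,g), (50,h)}
  {48, 49} × {g, h, i} = {(48,g), (48,h), (48,i), (49,g), (49,h), (49,i)}
  {48, 49, 50} × {g, h} = {(48,g), (48,h), (49,g), (49,h), (50,g), (50,h)}
  {49, 50} × {g, h, i} = {(49,g), (49,h), (49,i), (50,g), (50,h), (50,i)}
  {48, 49, 50} × {g, h, i} = {(48,g), (48,h), (48,i), (49,g), (49,h), (49,i), (50,g), (50,h), (50,i)}
These 21 distinct sets form the basis B.
Close under arbitrary unions to get τ_{X×Y}; counting gives |τ_{X×Y}| = 70.


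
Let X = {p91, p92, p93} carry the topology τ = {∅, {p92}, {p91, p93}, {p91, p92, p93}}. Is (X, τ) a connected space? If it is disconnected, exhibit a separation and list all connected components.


(X, τ) is disconnected; components = [{p92}, {p91, p93}].

Find clopen sets (U ∈ τ with X ∖ U ∈ τ):
  U = ∅, X ∖ U = {p91, p92, p93} — both open, so U is clopen.
  U = {p92}, X ∖ U = {p91, p93} — both open, so U is clopen.
  U = {p91, p93}, X ∖ U = {p92} — both open, so U is clopen.
  U = {p91, p92, p93}, X ∖ U = ∅ — both open, so U is clopen.
Nontrivial clopen(s) exist: e.g. {p91, p93}. So (X, τ) is disconnected.
Compute connected components by grouping points that agree on all clopens:
  component: {p92}
  component: {p91, p93}


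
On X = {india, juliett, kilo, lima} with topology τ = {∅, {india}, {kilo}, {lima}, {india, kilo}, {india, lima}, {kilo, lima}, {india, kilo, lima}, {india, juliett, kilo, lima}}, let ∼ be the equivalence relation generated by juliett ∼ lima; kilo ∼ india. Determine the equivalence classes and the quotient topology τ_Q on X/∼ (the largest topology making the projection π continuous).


X/∼ = {[india=kilo], [juliett=lima]}; |τ_Q| = 3.

Equivalence classes: [india=kilo], [juliett=lima].
Quotient map π: X → X/∼ sends india ↦ [india=kilo], juliett ↦ [juliett=lima], kilo ↦ [india=kilo], lima ↦ [juliett=lima].
For each subset V ⊆ X/∼, compute π^{-1}(V) ⊆ X and check whether π^{-1}(V) ∈ τ. V is open in τ_Q iff π^{-1}(V) ∈ τ.
  V = {}: π^{-1}(V) = ∅ ∈ τ ✓.
  V = {[india=kilo]}: π^{-1}(V) = {india, kilo} ∈ τ ✓.
  V = {[juliett=lima]}: π^{-1}(V) = {juliett, lima} ∉ τ ✗.
  V = {[india=kilo], [juliett=lima]}: π^{-1}(V) = {india, juliett, kilo, lima} ∈ τ ✓.
Open sets in the quotient: τ_Q = {{}, {[india=kilo]}, {[india=kilo], [juliett=lima]}} (3 elements).


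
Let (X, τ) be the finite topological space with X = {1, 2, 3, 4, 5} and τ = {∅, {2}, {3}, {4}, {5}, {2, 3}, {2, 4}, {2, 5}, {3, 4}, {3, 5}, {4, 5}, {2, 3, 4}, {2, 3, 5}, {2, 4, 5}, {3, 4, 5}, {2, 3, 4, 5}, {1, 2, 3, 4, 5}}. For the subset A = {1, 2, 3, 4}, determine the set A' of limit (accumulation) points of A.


A' = {1}

For each x ∈ X, list the open sets U ∈ τ with x ∈ U, then check whether U ∩ (A ∖ {x}) ≠ ∅ for every such U.
  x = 1: opens ∋ x are {1, 2, 3, 4, 5}; each meets A ∖ {1}, so x IS a limit point.
  x = 2: open {2} ∋ x has {2} ∩ (A ∖ {2}) = ∅, so x is NOT a limit point.
  x = 3: open {3} ∋ x has {3} ∩ (A ∖ {3}) = ∅, so x is NOT a limit point.
  x = 4: open {4} ∋ x has {4} ∩ (A ∖ {4}) = ∅, so x is NOT a limit point.
  x = 5: open {5} ∋ x has {5} ∩ (A ∖ {5}) = ∅, so x is NOT a limit point.
Collecting: A' = {1}.


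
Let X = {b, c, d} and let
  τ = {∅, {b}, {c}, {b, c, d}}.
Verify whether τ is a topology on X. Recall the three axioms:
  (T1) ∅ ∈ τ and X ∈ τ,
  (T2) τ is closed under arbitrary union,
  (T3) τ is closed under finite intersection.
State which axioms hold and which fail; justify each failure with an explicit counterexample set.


τ is NOT a topology on X.

Axiom (T1): ∅ ∈ τ? Yes; X ∈ τ? Yes.
Axiom (T2/T3): check pairwise unions and intersections of members of τ.
Counterexample for (T2): {b} ∪ {c} = {b, c} ∉ τ. Therefore τ is NOT a topology.


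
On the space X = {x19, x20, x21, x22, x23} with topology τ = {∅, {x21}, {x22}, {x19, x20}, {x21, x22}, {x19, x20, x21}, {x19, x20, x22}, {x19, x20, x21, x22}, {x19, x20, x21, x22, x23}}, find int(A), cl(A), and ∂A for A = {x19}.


int(A) = ∅, cl(A) = {x19, x20, x23}, ∂A = {x19, x20, x23}.

Closed sets in (X, τ) are complements of opens:
  closed(X, τ) = {∅, {x23}, {x21, x23}, {x22, x23}, {x19, x20, x23}, {x21, x22, x23}, {x19, x20, x21, x23}, {x19, x20, x22, x23}, {x19, x20, x21, x22, x23}}.
int(A) = ⋃ {U ∈ τ : U ⊆ A}. Opens contained in A: ∅.
Taking the union of these: int(A) = ∅.
cl(A) = ⋂ {C closed : A ⊆ C}. Closed sets containing A: {x19, x20, x23}, {x19, x20, x21, x23}, {x19, x20, x22, x23}, {x19, x20, x21, x22, x23}.
Intersecting these: cl(A) = {x19, x20, x23}.
∂A = cl(A) ∖ int(A) = {x19, x20, x23} ∖ ∅ = {x19, x20, x23}.


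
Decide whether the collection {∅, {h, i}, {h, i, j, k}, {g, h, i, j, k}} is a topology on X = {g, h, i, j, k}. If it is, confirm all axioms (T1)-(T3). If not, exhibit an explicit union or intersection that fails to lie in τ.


τ IS a topology on X.

Axiom (T1): ∅ ∈ τ? Yes; X ∈ τ? Yes.
Axiom (T2/T3): check pairwise unions and intersections of members of τ.
All pairwise intersections and unions checked — each lies in τ. Therefore τ satisfies (T1), (T2), (T3): it IS a topology on X.


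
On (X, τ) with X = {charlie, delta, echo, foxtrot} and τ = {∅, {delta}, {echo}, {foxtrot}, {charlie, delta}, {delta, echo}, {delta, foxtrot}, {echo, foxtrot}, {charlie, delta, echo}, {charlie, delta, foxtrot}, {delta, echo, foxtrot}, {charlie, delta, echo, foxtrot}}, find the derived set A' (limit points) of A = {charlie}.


A' = ∅

For each x ∈ X, list the open sets U ∈ τ with x ∈ U, then check whether U ∩ (A ∖ {x}) ≠ ∅ for every such U.
  x = charlie: open {charlie, delta} ∋ x has {charlie, delta} ∩ (A ∖ {charlie}) = ∅, so x is NOT a limit point.
  x = delta: open {delta} ∋ x has {delta} ∩ (A ∖ {delta}) = ∅, so x is NOT a limit point.
  x = echo: open {echo} ∋ x has {echo} ∩ (A ∖ {echo}) = ∅, so x is NOT a limit point.
  x = foxtrot: open {foxtrot} ∋ x has {foxtrot} ∩ (A ∖ {foxtrot}) = ∅, so x is NOT a limit point.
Collecting: A' = ∅.


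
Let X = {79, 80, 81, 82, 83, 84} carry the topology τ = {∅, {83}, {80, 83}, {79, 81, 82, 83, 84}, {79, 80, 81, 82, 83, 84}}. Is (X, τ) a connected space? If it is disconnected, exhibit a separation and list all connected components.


(X, τ) is connected.

Find clopen sets (U ∈ τ with X ∖ U ∈ τ):
  U = ∅, X ∖ U = {79, 80, 81, 82, 83, 84} — both open, so U is clopen.
  U = {79, 80, 81, 82, 83, 84}, X ∖ U = ∅ — both open, so U is clopen.
Only trivial clopens (∅ and X) exist, so (X, τ) is connected.
Compute connected components by grouping points that agree on all clopens:
  component: {79, 80, 81, 82, 83, 84}


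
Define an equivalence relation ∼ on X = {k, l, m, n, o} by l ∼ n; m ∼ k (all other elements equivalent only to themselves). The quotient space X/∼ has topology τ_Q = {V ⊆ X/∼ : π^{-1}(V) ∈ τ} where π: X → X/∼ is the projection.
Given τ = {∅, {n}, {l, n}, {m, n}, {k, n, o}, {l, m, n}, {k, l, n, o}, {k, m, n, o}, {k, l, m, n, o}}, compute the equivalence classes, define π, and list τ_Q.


X/∼ = {[k=m], [l=n], [o]}; |τ_Q| = 3.

Equivalence classes: [k=m], [l=n], [o].
Quotient map π: X → X/∼ sends k ↦ [k=m], l ↦ [l=n], m ↦ [k=m], n ↦ [l=n], o ↦ [o].
For each subset V ⊆ X/∼, compute π^{-1}(V) ⊆ X and check whether π^{-1}(V) ∈ τ. V is open in τ_Q iff π^{-1}(V) ∈ τ.
  V = {}: π^{-1}(V) = ∅ ∈ τ ✓.
  V = {[k=m]}: π^{-1}(V) = {k, m} ∉ τ ✗.
  V = {[l=n]}: π^{-1}(V) = {l, n} ∈ τ ✓.
  V = {[k=m], [l=n]}: π^{-1}(V) = {k, l, m, n} ∉ τ ✗.
  V = {[o]}: π^{-1}(V) = {o} ∉ τ ✗.
  V = {[k=m], [o]}: π^{-1}(V) = {k, m, o} ∉ τ ✗.
  V = {[l=n], [o]}: π^{-1}(V) = {l, n, o} ∉ τ ✗.
  V = {[k=m], [l=n], [o]}: π^{-1}(V) = {k, l, m, n, o} ∈ τ ✓.
Open sets in the quotient: τ_Q = {{}, {[l=n]}, {[k=m], [l=n], [o]}} (3 elements).


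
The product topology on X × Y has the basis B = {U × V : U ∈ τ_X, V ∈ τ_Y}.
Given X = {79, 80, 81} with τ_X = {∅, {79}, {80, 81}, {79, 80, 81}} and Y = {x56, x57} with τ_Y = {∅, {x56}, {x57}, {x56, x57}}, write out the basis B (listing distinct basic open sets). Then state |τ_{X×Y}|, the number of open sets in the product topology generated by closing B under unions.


Basis B = {∅ × ∅, {79} × {x56}, {79} × {x57}, {79} × {x56, x57}, {80, 81} × {x56}, {80, 81} × {x57}, {79, 80, 81} × {x56}, {79, 80, 81} × {x57}, {80, 81} × {x56, x57}, {79, 80, 81} × {x56, x57}}; |τ_{X×Y}| = 16.

Enumerate products U × V with U ∈ τ_X, V ∈ τ_Y (deduplicated):
  ∅ × ∅ = {} (∅)
  {79} × {x56} = {(79,x56)}
  {79} × {x57} = {(79,x57)}
  {79} × {x56, x57} = {(79,x56), (79,x57)}
  {80, 81} × {x56} = {(80,x56), (81,x56)}
  {80, 81} × {x57} = {(80,x57), (81,x57)}
  {79, 80, 81} × {x56} = {(79,x56), (80,x56), (81,x56)}
  {79, 80, 81} × {x57} = {(79,x57), (80,x57), (81,x57)}
  {80, 81} × {x56, x57} = {(80,x56), (80,x57), (81,x56), (81,x57)}
  {79, 80, 81} × {x56, x57} = {(79,x56), (79,x57), (80,x56), (80,x57), (81,x56), (81,x57)}
These 10 distinct sets form the basis B.
Close under arbitrary unions to get τ_{X×Y}; counting gives |τ_{X×Y}| = 16.


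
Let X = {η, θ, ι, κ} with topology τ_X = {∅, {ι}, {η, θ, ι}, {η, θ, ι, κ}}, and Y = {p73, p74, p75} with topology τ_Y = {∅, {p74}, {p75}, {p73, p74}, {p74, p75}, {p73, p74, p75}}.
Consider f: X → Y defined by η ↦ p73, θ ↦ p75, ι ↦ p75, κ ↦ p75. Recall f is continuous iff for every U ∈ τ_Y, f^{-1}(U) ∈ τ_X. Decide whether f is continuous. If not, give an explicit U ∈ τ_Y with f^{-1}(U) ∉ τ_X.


f is NOT continuous.

Compute f^{-1}(U) for each U ∈ τ_Y:
  U = ∅: f^{-1}(U) = ∅ ∈ τ_X ✓.
  U = {p74}: f^{-1}(U) = ∅ ∈ τ_X ✓.
  U = {p75}: f^{-1}(U) = {θ, ι, κ} ∉ τ_X ✗.
  U = {p73, p74}: f^{-1}(U) = {η} ∉ τ_X ✗.
  U = {p74, p75}: f^{-1}(U) = {θ, ι, κ} ∉ τ_X ✗.
  U = {p73, p74, p75}: f^{-1}(U) = {η, θ, ι, κ} ∈ τ_X ✓.
Found U = {p75} with f^{-1}(U) = {θ, ι, κ} not in τ_X. Therefore f is NOT continuous.


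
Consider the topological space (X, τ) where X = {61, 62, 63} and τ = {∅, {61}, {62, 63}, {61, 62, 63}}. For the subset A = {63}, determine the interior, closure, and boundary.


int(A) = ∅, cl(A) = {62, 63}, ∂A = {62, 63}.

Closed sets in (X, τ) are complements of opens:
  closed(X, τ) = {∅, {61}, {62, 63}, {61, 62, 63}}.
int(A) = ⋃ {U ∈ τ : U ⊆ A}. Opens contained in A: ∅.
Taking the union of these: int(A) = ∅.
cl(A) = ⋂ {C closed : A ⊆ C}. Closed sets containing A: {62, 63}, {61, 62, 63}.
Intersecting these: cl(A) = {62, 63}.
∂A = cl(A) ∖ int(A) = {62, 63} ∖ ∅ = {62, 63}.


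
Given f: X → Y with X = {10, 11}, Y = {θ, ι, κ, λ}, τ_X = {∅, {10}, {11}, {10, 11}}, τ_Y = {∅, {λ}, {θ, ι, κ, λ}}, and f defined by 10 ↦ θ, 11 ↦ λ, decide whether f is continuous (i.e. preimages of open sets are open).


f IS continuous.

Compute f^{-1}(U) for each U ∈ τ_Y:
  U = ∅: f^{-1}(U) = ∅ ∈ τ_X ✓.
  U = {λ}: f^{-1}(U) = {11} ∈ τ_X ✓.
  U = {θ, ι, κ, λ}: f^{-1}(U) = {10, 11} ∈ τ_X ✓.
Every preimage lies in τ_X, so f IS continuous.


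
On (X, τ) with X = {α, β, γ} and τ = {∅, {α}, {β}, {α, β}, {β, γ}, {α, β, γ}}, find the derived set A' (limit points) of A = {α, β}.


A' = {γ}

For each x ∈ X, list the open sets U ∈ τ with x ∈ U, then check whether U ∩ (A ∖ {x}) ≠ ∅ for every such U.
  x = α: open {α} ∋ x has {α} ∩ (A ∖ {α}) = ∅, so x is NOT a limit point.
  x = β: open {β} ∋ x has {β} ∩ (A ∖ {β}) = ∅, so x is NOT a limit point.
  x = γ: opens ∋ x are {β, γ}, {α, β, γ}; each meets A ∖ {γ}, so x IS a limit point.
Collecting: A' = {γ}.


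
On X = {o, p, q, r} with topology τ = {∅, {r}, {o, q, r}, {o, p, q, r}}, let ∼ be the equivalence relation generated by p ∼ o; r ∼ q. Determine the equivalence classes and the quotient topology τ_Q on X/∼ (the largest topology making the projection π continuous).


X/∼ = {[o=p], [q=r]}; |τ_Q| = 2.

Equivalence classes: [o=p], [q=r].
Quotient map π: X → X/∼ sends o ↦ [o=p], p ↦ [o=p], q ↦ [q=r], r ↦ [q=r].
For each subset V ⊆ X/∼, compute π^{-1}(V) ⊆ X and check whether π^{-1}(V) ∈ τ. V is open in τ_Q iff π^{-1}(V) ∈ τ.
  V = {}: π^{-1}(V) = ∅ ∈ τ ✓.
  V = {[o=p]}: π^{-1}(V) = {o, p} ∉ τ ✗.
  V = {[q=r]}: π^{-1}(V) = {q, r} ∉ τ ✗.
  V = {[o=p], [q=r]}: π^{-1}(V) = {o, p, q, r} ∈ τ ✓.
Open sets in the quotient: τ_Q = {{}, {[o=p], [q=r]}} (2 elements).


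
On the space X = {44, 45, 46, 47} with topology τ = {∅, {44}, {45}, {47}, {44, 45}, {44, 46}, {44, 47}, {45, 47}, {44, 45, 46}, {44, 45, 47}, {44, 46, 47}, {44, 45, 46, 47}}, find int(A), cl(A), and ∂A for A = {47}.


int(A) = {47}, cl(A) = {47}, ∂A = ∅.

Closed sets in (X, τ) are complements of opens:
  closed(X, τ) = {∅, {45}, {46}, {47}, {44, 46}, {45, 46}, {45, 47}, {46, 47}, {44, 45, 46}, {44, 46, 47}, {45, 46, 47}, {44, 45, 46, 47}}.
int(A) = ⋃ {U ∈ τ : U ⊆ A}. Opens contained in A: ∅, {47}.
Taking the union of these: int(A) = {47}.
cl(A) = ⋂ {C closed : A ⊆ C}. Closed sets containing A: {47}, {45, 47}, {46, 47}, {44, 46, 47}, {45, 46, 47}, {44, 45, 46, 47}.
Intersecting these: cl(A) = {47}.
∂A = cl(A) ∖ int(A) = {47} ∖ {47} = ∅.


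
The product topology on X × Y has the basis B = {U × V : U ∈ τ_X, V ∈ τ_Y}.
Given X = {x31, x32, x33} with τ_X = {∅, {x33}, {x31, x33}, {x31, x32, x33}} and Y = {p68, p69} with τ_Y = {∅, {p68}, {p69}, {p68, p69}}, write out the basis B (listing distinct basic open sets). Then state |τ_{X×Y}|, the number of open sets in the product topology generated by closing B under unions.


Basis B = {∅ × ∅, {x33} × {p68}, {x33} × {p69}, {x31, x33} × {p68}, {x31, x33} × {p69}, {x33} × {p68, p69}, {x31, x32, x33} × {p68}, {x31, x32, x33} × {p69}, {x31, x33} × {p68, p69}, {x31, x32, x33} × {p68, p69}}; |τ_{X×Y}| = 16.

Enumerate products U × V with U ∈ τ_X, V ∈ τ_Y (deduplicated):
  ∅ × ∅ = {} (∅)
  {x33} × {p68} = {(x33,p68)}
  {x33} × {p69} = {(x33,p69)}
  {x31, x33} × {p68} = {(x31,p68), (x33,p68)}
  {x31, x33} × {p69} = {(x31,p69), (x33,p69)}
  {x33} × {p68, p69} = {(x33,p68), (x33,p69)}
  {x31, x32, x33} × {p68} = {(x31,p68), (x32,p68), (x33,p68)}
  {x31, x32, x33} × {p69} = {(x31,p69), (x32,p69), (x33,p69)}
  {x31, x33} × {p68, p69} = {(x31,p68), (x31,p69), (x33,p68), (x33,p69)}
  {x31, x32, x33} × {p68, p69} = {(x31,p68), (x31,p69), (x32,p68), (x32,p69), (x33,p68), (x33,p69)}
These 10 distinct sets form the basis B.
Close under arbitrary unions to get τ_{X×Y}; counting gives |τ_{X×Y}| = 16.


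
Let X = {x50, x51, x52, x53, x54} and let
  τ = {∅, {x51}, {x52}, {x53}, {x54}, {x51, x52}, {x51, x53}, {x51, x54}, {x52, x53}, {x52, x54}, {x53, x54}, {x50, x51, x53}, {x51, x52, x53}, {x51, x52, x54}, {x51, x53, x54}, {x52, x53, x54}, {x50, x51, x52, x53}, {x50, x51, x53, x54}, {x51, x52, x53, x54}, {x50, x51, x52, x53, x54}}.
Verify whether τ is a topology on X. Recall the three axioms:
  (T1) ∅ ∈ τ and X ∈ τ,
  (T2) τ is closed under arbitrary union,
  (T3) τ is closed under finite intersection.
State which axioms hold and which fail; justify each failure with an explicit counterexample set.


τ IS a topology on X.

Axiom (T1): ∅ ∈ τ? Yes; X ∈ τ? Yes.
Axiom (T2/T3): check pairwise unions and intersections of members of τ.
All pairwise intersections and unions checked — each lies in τ. Therefore τ satisfies (T1), (T2), (T3): it IS a topology on X.


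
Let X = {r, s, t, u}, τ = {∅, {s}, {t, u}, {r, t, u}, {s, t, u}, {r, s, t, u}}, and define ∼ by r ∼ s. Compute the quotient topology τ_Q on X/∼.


X/∼ = {[r=s], [t], [u]}; |τ_Q| = 3.

Equivalence classes: [r=s], [t], [u].
Quotient map π: X → X/∼ sends r ↦ [r=s], s ↦ [r=s], t ↦ [t], u ↦ [u].
For each subset V ⊆ X/∼, compute π^{-1}(V) ⊆ X and check whether π^{-1}(V) ∈ τ. V is open in τ_Q iff π^{-1}(V) ∈ τ.
  V = {}: π^{-1}(V) = ∅ ∈ τ ✓.
  V = {[r=s]}: π^{-1}(V) = {r, s} ∉ τ ✗.
  V = {[t]}: π^{-1}(V) = {t} ∉ τ ✗.
  V = {[r=s], [t]}: π^{-1}(V) = {r, s, t} ∉ τ ✗.
  V = {[u]}: π^{-1}(V) = {u} ∉ τ ✗.
  V = {[r=s], [u]}: π^{-1}(V) = {r, s, u} ∉ τ ✗.
  V = {[t], [u]}: π^{-1}(V) = {t, u} ∈ τ ✓.
  V = {[r=s], [t], [u]}: π^{-1}(V) = {r, s, t, u} ∈ τ ✓.
Open sets in the quotient: τ_Q = {{}, {[t], [u]}, {[r=s], [t], [u]}} (3 elements).


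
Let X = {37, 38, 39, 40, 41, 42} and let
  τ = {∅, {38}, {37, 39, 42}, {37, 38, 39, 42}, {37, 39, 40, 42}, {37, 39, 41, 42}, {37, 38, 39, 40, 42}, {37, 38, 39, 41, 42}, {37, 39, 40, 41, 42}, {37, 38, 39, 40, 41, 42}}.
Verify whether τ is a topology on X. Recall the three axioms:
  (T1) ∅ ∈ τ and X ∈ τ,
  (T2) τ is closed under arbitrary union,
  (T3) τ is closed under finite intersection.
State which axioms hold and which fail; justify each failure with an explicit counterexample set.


τ IS a topology on X.

Axiom (T1): ∅ ∈ τ? Yes; X ∈ τ? Yes.
Axiom (T2/T3): check pairwise unions and intersections of members of τ.
All pairwise intersections and unions checked — each lies in τ. Therefore τ satisfies (T1), (T2), (T3): it IS a topology on X.


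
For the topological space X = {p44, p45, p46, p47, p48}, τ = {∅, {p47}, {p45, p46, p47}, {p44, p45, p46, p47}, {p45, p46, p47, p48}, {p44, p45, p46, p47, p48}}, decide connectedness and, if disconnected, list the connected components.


(X, τ) is connected.

Find clopen sets (U ∈ τ with X ∖ U ∈ τ):
  U = ∅, X ∖ U = {p44, p45, p46, p47, p48} — both open, so U is clopen.
  U = {p44, p45, p46, p47, p48}, X ∖ U = ∅ — both open, so U is clopen.
Only trivial clopens (∅ and X) exist, so (X, τ) is connected.
Compute connected components by grouping points that agree on all clopens:
  component: {p44, p45, p46, p47, p48}


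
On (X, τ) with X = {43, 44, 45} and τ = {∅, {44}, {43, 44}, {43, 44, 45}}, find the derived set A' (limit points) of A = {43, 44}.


A' = {43, 45}

For each x ∈ X, list the open sets U ∈ τ with x ∈ U, then check whether U ∩ (A ∖ {x}) ≠ ∅ for every such U.
  x = 43: opens ∋ x are {43, 44}, {43, 44, 45}; each meets A ∖ {43}, so x IS a limit point.
  x = 44: open {44} ∋ x has {44} ∩ (A ∖ {44}) = ∅, so x is NOT a limit point.
  x = 45: opens ∋ x are {43, 44, 45}; each meets A ∖ {45}, so x IS a limit point.
Collecting: A' = {43, 45}.


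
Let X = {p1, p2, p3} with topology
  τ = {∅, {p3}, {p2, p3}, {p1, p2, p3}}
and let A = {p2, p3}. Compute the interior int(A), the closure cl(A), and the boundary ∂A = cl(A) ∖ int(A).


int(A) = {p2, p3}, cl(A) = {p1, p2, p3}, ∂A = {p1}.

Closed sets in (X, τ) are complements of opens:
  closed(X, τ) = {∅, {p1}, {p1, p2}, {p1, p2, p3}}.
int(A) = ⋃ {U ∈ τ : U ⊆ A}. Opens contained in A: ∅, {p3}, {p2, p3}.
Taking the union of these: int(A) = {p2, p3}.
cl(A) = ⋂ {C closed : A ⊆ C}. Closed sets containing A: {p1, p2, p3}.
Intersecting these: cl(A) = {p1, p2, p3}.
∂A = cl(A) ∖ int(A) = {p1, p2, p3} ∖ {p2, p3} = {p1}.


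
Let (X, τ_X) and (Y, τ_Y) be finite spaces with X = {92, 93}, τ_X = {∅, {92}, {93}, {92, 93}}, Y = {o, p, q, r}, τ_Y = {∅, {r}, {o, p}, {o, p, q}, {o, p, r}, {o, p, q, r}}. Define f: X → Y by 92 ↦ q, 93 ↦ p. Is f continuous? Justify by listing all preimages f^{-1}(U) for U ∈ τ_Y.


f IS continuous.

Compute f^{-1}(U) for each U ∈ τ_Y:
  U = ∅: f^{-1}(U) = ∅ ∈ τ_X ✓.
  U = {r}: f^{-1}(U) = ∅ ∈ τ_X ✓.
  U = {o, p}: f^{-1}(U) = {93} ∈ τ_X ✓.
  U = {o, p, q}: f^{-1}(U) = {92, 93} ∈ τ_X ✓.
  U = {o, p, r}: f^{-1}(U) = {93} ∈ τ_X ✓.
  U = {o, p, q, r}: f^{-1}(U) = {92, 93} ∈ τ_X ✓.
Every preimage lies in τ_X, so f IS continuous.


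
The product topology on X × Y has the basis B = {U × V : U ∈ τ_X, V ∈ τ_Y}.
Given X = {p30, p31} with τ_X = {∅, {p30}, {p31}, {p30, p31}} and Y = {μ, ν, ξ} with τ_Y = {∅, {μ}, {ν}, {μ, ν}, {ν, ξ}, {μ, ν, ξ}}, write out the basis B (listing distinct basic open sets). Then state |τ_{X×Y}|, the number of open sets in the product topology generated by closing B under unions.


Basis B = {∅ × ∅, {p30} × {μ}, {p30} × {ν}, {p31} × {μ}, {p31} × {ν}, {p30} × {μ, ν}, {p30, p31} × {μ}, {p30} × {ν, ξ}, {p30, p31} × {ν}, {p31} × {μ, ν}, {p31} × {ν, ξ}, {p30} × {μ, ν, ξ}, {p31} × {μ, ν, ξ}, {p30, p31} × {μ, ν}, {p30, p31} × {ν, ξ}, {p30, p31} × {μ, ν, ξ}}; |τ_{X×Y}| = 36.

Enumerate products U × V with U ∈ τ_X, V ∈ τ_Y (deduplicated):
  ∅ × ∅ = {} (∅)
  {p30} × {μ} = {(p30,μ)}
  {p30} × {ν} = {(p30,ν)}
  {p31} × {μ} = {(p31,μ)}
  {p31} × {ν} = {(p31,ν)}
  {p30} × {μ, ν} = {(p30,μ), (p30,ν)}
  {p30, p31} × {μ} = {(p30,μ), (p31,μ)}
  {p30} × {ν, ξ} = {(p30,ν), (p30,ξ)}
  {p30, p31} × {ν} = {(p30,ν), (p31,ν)}
  {p31} × {μ, ν} = {(p31,μ), (p31,ν)}
  {p31} × {ν, ξ} = {(p31,ν), (p31,ξ)}
  {p30} × {μ, ν, ξ} = {(p30,μ), (p30,ν), (p30,ξ)}
  {p31} × {μ, ν, ξ} = {(p31,μ), (p31,ν), (p31,ξ)}
  {p30, p31} × {μ, ν} = {(p30,μ), (p30,ν), (p31,μ), (p31,ν)}
  {p30, p31} × {ν, ξ} = {(p30,ν), (p30,ξ), (p31,ν), (p31,ξ)}
  {p30, p31} × {μ, ν, ξ} = {(p30,μ), (p30,ν), (p30,ξ), (p31,μ), (p31,ν), (p31,ξ)}
These 16 distinct sets form the basis B.
Close under arbitrary unions to get τ_{X×Y}; counting gives |τ_{X×Y}| = 36.


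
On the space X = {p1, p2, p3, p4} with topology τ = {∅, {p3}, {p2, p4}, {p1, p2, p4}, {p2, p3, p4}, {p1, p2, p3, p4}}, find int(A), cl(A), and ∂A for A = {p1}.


int(A) = ∅, cl(A) = {p1}, ∂A = {p1}.

Closed sets in (X, τ) are complements of opens:
  closed(X, τ) = {∅, {p1}, {p3}, {p1, p3}, {p1, p2, p4}, {p1, p2, p3, p4}}.
int(A) = ⋃ {U ∈ τ : U ⊆ A}. Opens contained in A: ∅.
Taking the union of these: int(A) = ∅.
cl(A) = ⋂ {C closed : A ⊆ C}. Closed sets containing A: {p1}, {p1, p3}, {p1, p2, p4}, {p1, p2, p3, p4}.
Intersecting these: cl(A) = {p1}.
∂A = cl(A) ∖ int(A) = {p1} ∖ ∅ = {p1}.


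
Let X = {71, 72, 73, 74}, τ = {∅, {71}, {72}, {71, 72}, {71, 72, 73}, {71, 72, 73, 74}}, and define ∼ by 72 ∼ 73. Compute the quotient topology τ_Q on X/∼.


X/∼ = {[71], [72=73], [74]}; |τ_Q| = 4.

Equivalence classes: [71], [72=73], [74].
Quotient map π: X → X/∼ sends 71 ↦ [71], 72 ↦ [72=73], 73 ↦ [72=73], 74 ↦ [74].
For each subset V ⊆ X/∼, compute π^{-1}(V) ⊆ X and check whether π^{-1}(V) ∈ τ. V is open in τ_Q iff π^{-1}(V) ∈ τ.
  V = {}: π^{-1}(V) = ∅ ∈ τ ✓.
  V = {[71]}: π^{-1}(V) = {71} ∈ τ ✓.
  V = {[72=73]}: π^{-1}(V) = {72, 73} ∉ τ ✗.
  V = {[71], [72=73]}: π^{-1}(V) = {71, 72, 73} ∈ τ ✓.
  V = {[74]}: π^{-1}(V) = {74} ∉ τ ✗.
  V = {[71], [74]}: π^{-1}(V) = {71, 74} ∉ τ ✗.
  V = {[72=73], [74]}: π^{-1}(V) = {72, 73, 74} ∉ τ ✗.
  V = {[71], [72=73], [74]}: π^{-1}(V) = {71, 72, 73, 74} ∈ τ ✓.
Open sets in the quotient: τ_Q = {{}, {[71]}, {[71], [72=73]}, {[71], [72=73], [74]}} (4 elements).


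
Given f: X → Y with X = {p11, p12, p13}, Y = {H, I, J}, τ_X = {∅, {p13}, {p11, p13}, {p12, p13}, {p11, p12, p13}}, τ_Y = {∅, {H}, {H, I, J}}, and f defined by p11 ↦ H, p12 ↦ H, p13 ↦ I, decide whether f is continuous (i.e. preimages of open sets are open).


f is NOT continuous.

Compute f^{-1}(U) for each U ∈ τ_Y:
  U = ∅: f^{-1}(U) = ∅ ∈ τ_X ✓.
  U = {H}: f^{-1}(U) = {p11, p12} ∉ τ_X ✗.
  U = {H, I, J}: f^{-1}(U) = {p11, p12, p13} ∈ τ_X ✓.
Found U = {H} with f^{-1}(U) = {p11, p12} not in τ_X. Therefore f is NOT continuous.


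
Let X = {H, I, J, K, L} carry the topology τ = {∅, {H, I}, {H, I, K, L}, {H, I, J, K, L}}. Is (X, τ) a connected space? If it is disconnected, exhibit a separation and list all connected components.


(X, τ) is connected.

Find clopen sets (U ∈ τ with X ∖ U ∈ τ):
  U = ∅, X ∖ U = {H, I, J, K, L} — both open, so U is clopen.
  U = {H, I, J, K, L}, X ∖ U = ∅ — both open, so U is clopen.
Only trivial clopens (∅ and X) exist, so (X, τ) is connected.
Compute connected components by grouping points that agree on all clopens:
  component: {H, I, J, K, L}


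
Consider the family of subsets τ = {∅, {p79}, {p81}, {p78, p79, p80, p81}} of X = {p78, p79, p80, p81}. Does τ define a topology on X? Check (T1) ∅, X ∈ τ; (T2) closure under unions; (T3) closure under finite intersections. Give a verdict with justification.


τ is NOT a topology on X.

Axiom (T1): ∅ ∈ τ? Yes; X ∈ τ? Yes.
Axiom (T2/T3): check pairwise unions and intersections of members of τ.
Counterexample for (T2): {p79} ∪ {p81} = {p79, p81} ∉ τ. Therefore τ is NOT a topology.


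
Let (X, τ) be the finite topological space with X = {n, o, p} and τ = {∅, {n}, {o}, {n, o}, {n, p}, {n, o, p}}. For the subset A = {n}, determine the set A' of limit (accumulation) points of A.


A' = {p}

For each x ∈ X, list the open sets U ∈ τ with x ∈ U, then check whether U ∩ (A ∖ {x}) ≠ ∅ for every such U.
  x = n: open {n} ∋ x has {n} ∩ (A ∖ {n}) = ∅, so x is NOT a limit point.
  x = o: open {o} ∋ x has {o} ∩ (A ∖ {o}) = ∅, so x is NOT a limit point.
  x = p: opens ∋ x are {n, p}, {n, o, p}; each meets A ∖ {p}, so x IS a limit point.
Collecting: A' = {p}.


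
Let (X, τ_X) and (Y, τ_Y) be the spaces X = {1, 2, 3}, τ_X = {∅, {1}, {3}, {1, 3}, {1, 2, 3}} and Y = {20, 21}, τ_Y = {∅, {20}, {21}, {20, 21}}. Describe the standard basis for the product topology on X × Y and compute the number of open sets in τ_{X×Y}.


Basis B = {∅ × ∅, {1} × {20}, {1} × {21}, {3} × {20}, {3} × {21}, {1} × {20, 21}, {1, 3} × {20}, {1, 3} × {21}, {3} × {20, 21}, {1, 2, 3} × {20}, {1, 2, 3} × {21}, {1, 3} × {20, 21}, {1, 2, 3} × {20, 21}}; |τ_{X×Y}| = 25.

Enumerate products U × V with U ∈ τ_X, V ∈ τ_Y (deduplicated):
  ∅ × ∅ = {} (∅)
  {1} × {20} = {(1,20)}
  {1} × {21} = {(1,21)}
  {3} × {20} = {(3,20)}
  {3} × {21} = {(3,21)}
  {1} × {20, 21} = {(1,20), (1,21)}
  {1, 3} × {20} = {(1,20), (3,20)}
  {1, 3} × {21} = {(1,21), (3,21)}
  {3} × {20, 21} = {(3,20), (3,21)}
  {1, 2, 3} × {20} = {(1,20), (2,20), (3,20)}
  {1, 2, 3} × {21} = {(1,21), (2,21), (3,21)}
  {1, 3} × {20, 21} = {(1,20), (1,21), (3,20), (3,21)}
  {1, 2, 3} × {20, 21} = {(1,20), (1,21), (2,20), (2,21), (3,20), (3,21)}
These 13 distinct sets form the basis B.
Close under arbitrary unions to get τ_{X×Y}; counting gives |τ_{X×Y}| = 25.


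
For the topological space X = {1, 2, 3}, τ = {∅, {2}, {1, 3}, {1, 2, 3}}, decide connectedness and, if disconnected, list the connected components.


(X, τ) is disconnected; components = [{2}, {1, 3}].

Find clopen sets (U ∈ τ with X ∖ U ∈ τ):
  U = ∅, X ∖ U = {1, 2, 3} — both open, so U is clopen.
  U = {2}, X ∖ U = {1, 3} — both open, so U is clopen.
  U = {1, 3}, X ∖ U = {2} — both open, so U is clopen.
  U = {1, 2, 3}, X ∖ U = ∅ — both open, so U is clopen.
Nontrivial clopen(s) exist: e.g. {2}. So (X, τ) is disconnected.
Compute connected components by grouping points that agree on all clopens:
  component: {2}
  component: {1, 3}


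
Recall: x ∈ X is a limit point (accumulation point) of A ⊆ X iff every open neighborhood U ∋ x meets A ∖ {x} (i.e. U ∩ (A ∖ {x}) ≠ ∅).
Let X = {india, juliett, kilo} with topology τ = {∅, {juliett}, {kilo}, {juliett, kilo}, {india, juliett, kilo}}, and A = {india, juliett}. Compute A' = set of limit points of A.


A' = {india}

For each x ∈ X, list the open sets U ∈ τ with x ∈ U, then check whether U ∩ (A ∖ {x}) ≠ ∅ for every such U.
  x = india: opens ∋ x are {india, juliett, kilo}; each meets A ∖ {india}, so x IS a limit point.
  x = juliett: open {juliett} ∋ x has {juliett} ∩ (A ∖ {juliett}) = ∅, so x is NOT a limit point.
  x = kilo: open {kilo} ∋ x has {kilo} ∩ (A ∖ {kilo}) = ∅, so x is NOT a limit point.
Collecting: A' = {india}.


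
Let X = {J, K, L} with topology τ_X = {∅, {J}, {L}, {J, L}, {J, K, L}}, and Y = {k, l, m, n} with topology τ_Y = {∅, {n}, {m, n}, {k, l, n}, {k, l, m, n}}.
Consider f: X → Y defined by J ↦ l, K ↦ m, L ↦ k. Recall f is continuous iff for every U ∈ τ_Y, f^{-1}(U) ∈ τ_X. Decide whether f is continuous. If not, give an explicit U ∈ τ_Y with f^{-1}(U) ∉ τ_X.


f is NOT continuous.

Compute f^{-1}(U) for each U ∈ τ_Y:
  U = ∅: f^{-1}(U) = ∅ ∈ τ_X ✓.
  U = {n}: f^{-1}(U) = ∅ ∈ τ_X ✓.
  U = {m, n}: f^{-1}(U) = {K} ∉ τ_X ✗.
  U = {k, l, n}: f^{-1}(U) = {J, L} ∈ τ_X ✓.
  U = {k, l, m, n}: f^{-1}(U) = {J, K, L} ∈ τ_X ✓.
Found U = {m, n} with f^{-1}(U) = {K} not in τ_X. Therefore f is NOT continuous.


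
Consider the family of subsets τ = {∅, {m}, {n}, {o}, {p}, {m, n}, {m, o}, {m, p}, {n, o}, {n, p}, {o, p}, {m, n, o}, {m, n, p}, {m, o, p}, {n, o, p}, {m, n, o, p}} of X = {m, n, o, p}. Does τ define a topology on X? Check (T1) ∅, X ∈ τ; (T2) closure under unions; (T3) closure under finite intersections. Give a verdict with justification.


τ IS a topology on X.

Axiom (T1): ∅ ∈ τ? Yes; X ∈ τ? Yes.
Axiom (T2/T3): check pairwise unions and intersections of members of τ.
All pairwise intersections and unions checked — each lies in τ. Therefore τ satisfies (T1), (T2), (T3): it IS a topology on X.


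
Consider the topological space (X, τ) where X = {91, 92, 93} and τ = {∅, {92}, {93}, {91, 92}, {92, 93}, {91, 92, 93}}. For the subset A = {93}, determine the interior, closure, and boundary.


int(A) = {93}, cl(A) = {93}, ∂A = ∅.

Closed sets in (X, τ) are complements of opens:
  closed(X, τ) = {∅, {91}, {93}, {91, 92}, {91, 93}, {91, 92, 93}}.
int(A) = ⋃ {U ∈ τ : U ⊆ A}. Opens contained in A: ∅, {93}.
Taking the union of these: int(A) = {93}.
cl(A) = ⋂ {C closed : A ⊆ C}. Closed sets containing A: {93}, {91, 93}, {91, 92, 93}.
Intersecting these: cl(A) = {93}.
∂A = cl(A) ∖ int(A) = {93} ∖ {93} = ∅.


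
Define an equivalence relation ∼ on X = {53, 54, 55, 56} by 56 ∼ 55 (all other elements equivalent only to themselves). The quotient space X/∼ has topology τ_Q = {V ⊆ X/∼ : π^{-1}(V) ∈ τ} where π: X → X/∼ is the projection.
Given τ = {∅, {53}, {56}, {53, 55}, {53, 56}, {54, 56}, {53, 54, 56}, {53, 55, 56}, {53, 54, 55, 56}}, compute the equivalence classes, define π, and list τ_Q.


X/∼ = {[53], [54], [55=56]}; |τ_Q| = 4.

Equivalence classes: [53], [54], [55=56].
Quotient map π: X → X/∼ sends 53 ↦ [53], 54 ↦ [54], 55 ↦ [55=56], 56 ↦ [55=56].
For each subset V ⊆ X/∼, compute π^{-1}(V) ⊆ X and check whether π^{-1}(V) ∈ τ. V is open in τ_Q iff π^{-1}(V) ∈ τ.
  V = {}: π^{-1}(V) = ∅ ∈ τ ✓.
  V = {[53]}: π^{-1}(V) = {53} ∈ τ ✓.
  V = {[54]}: π^{-1}(V) = {54} ∉ τ ✗.
  V = {[53], [54]}: π^{-1}(V) = {53, 54} ∉ τ ✗.
  V = {[55=56]}: π^{-1}(V) = {55, 56} ∉ τ ✗.
  V = {[53], [55=56]}: π^{-1}(V) = {53, 55, 56} ∈ τ ✓.
  V = {[54], [55=56]}: π^{-1}(V) = {54, 55, 56} ∉ τ ✗.
  V = {[53], [54], [55=56]}: π^{-1}(V) = {53, 54, 55, 56} ∈ τ ✓.
Open sets in the quotient: τ_Q = {{}, {[53]}, {[53], [55=56]}, {[53], [54], [55=56]}} (4 elements).
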